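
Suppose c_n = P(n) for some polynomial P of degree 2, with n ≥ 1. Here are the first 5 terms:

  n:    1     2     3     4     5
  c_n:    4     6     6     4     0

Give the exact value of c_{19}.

1st diffs: 2, 0, -2, -4.
2nd diffs: -2, -2, -2 (constant).
Newton forward-difference form: c_n = 4 + 2·C(n-1,1) + (-2)·C(n-1,2).
At n = 19: n-1 = 18, so c_{19} = 4 + 36 - 306 = -266.

-266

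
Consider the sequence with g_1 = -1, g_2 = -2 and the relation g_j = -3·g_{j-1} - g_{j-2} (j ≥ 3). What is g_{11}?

g_3 = 7;  g_4 = -19;  g_5 = 50;  g_6 = -131;  g_7 = 343;  g_8 = -898;  g_9 = 2351;  g_{10} = -6155;  g_{11} = 16114.

16114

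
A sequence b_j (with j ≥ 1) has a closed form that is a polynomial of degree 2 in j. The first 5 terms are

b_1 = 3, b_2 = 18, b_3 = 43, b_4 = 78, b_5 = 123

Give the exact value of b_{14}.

1st diffs: 15, 25, 35, 45.
2nd diffs: 10, 10, 10 (constant).
Newton forward-difference form: b_j = 3 + 15·C(j-1,1) + 10·C(j-1,2).
At j = 14: j-1 = 13, so b_{14} = 3 + 195 + 780 = 978.

978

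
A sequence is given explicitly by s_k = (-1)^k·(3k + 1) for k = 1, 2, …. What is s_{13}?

(-1)^13 = -1; 3k + 1 at k=13 is 40; so s_{13} = -40.

-40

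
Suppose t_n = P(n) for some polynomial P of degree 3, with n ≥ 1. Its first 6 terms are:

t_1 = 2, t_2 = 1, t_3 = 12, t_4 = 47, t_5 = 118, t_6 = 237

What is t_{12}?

2631

1st diffs: -1, 11, 35, 71, 119.
2nd diffs: 12, 24, 36, 48.
3rd diffs: 12, 12, 12 (constant).
Newton forward-difference form: t_n = 2 + (-1)·C(n-1,1) + 12·C(n-1,2) + 12·C(n-1,3).
At n = 12: n-1 = 11, so t_{12} = 2 - 11 + 660 + 1980 = 2631.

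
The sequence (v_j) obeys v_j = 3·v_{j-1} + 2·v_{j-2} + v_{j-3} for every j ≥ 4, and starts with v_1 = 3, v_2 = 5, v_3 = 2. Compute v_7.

Step forward from the initial values:
v_4 = 19  v_5 = 66  v_6 = 238  v_7 = 865.

865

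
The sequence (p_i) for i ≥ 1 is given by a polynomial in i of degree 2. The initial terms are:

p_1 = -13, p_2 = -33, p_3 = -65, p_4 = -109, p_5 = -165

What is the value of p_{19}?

1st diffs: -20, -32, -44, -56.
2nd diffs: -12, -12, -12 (constant).
Newton forward-difference form: p_i = -13 + (-20)·C(i-1,1) + (-12)·C(i-1,2).
At i = 19: i-1 = 18, so p_{19} = -13 - 360 - 1836 = -2209.

-2209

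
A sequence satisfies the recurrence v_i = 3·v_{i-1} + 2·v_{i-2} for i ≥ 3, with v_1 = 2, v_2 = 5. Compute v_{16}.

279471883

Compute successive terms:
v_3 = 19; v_4 = 67; v_5 = 239; …; v_{13} = 6186143; v_{14} = 22032275; v_{15} = 78469111; v_{16} = 279471883.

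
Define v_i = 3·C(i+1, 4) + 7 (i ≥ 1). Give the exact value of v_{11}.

1492

C(12, 4) = 495, so v_{11} = 1492.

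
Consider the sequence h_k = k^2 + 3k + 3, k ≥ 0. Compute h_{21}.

507

h_{21} = 1·21^2 + 3·21 + 3 = 507.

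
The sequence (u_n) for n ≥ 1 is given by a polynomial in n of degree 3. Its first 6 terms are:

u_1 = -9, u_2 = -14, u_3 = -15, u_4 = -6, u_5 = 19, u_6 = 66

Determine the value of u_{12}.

1st diffs: -5, -1, 9, 25, 47.
2nd diffs: 4, 10, 16, 22.
3rd diffs: 6, 6, 6 (constant).
Newton forward-difference form: u_n = -9 + (-5)·C(n-1,1) + 4·C(n-1,2) + 6·C(n-1,3).
At n = 12: n-1 = 11, so u_{12} = -9 - 55 + 220 + 990 = 1146.

1146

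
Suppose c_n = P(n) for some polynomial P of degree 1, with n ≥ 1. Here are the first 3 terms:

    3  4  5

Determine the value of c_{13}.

1st diffs: 1, 1 (constant).
So c_n = n + 2.
Evaluating at n = 13 gives c_{13} = 15.

15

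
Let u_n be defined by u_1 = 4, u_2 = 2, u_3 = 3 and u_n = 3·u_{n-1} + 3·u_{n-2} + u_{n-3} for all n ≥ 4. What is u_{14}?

12664184

u_4 = 19;  u_5 = 68;  u_6 = 264;  …;  u_{11} = 222383;  u_{12} = 855579;  u_{13} = 3291688;  u_{14} = 12664184.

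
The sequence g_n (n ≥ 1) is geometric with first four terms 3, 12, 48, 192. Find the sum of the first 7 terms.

16383

Common ratio r = 4.
g_n = 3·4^(n-1).
S = 3·(4^7 - 1)/(4 - 1) = 3·(16384 - 1)/(3) = 16383.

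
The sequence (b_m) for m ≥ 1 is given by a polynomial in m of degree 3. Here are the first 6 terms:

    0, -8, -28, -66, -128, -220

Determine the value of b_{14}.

1st diffs: -8, -20, -38, -62, -92.
2nd diffs: -12, -18, -24, -30.
3rd diffs: -6, -6, -6 (constant).
Newton forward-difference form: b_m = (-8)·C(m-1,1) + (-12)·C(m-1,2) + (-6)·C(m-1,3).
At m = 14: m-1 = 13, so b_{14} = -104 - 936 - 1716 = -2756.

-2756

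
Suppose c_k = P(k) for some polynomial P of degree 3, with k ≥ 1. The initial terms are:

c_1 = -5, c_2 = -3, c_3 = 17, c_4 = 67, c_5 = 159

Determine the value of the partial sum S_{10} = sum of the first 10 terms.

1st diffs: 2, 20, 50, 92.
2nd diffs: 18, 30, 42.
3rd diffs: 12, 12 (constant).
So c_k = 2k^3 - 3k^2 - 3k - 1.
Continuing: …, 305, 517, 807, 1187, …, c_{10} = 1669.
Summing k = 1..10 (10 terms) gives 4720.

4720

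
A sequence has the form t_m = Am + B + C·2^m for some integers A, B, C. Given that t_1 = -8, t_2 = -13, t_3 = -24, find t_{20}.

Plug in m = 1, 2, 3: A + B + 2C = -8; 2A + B + 4C = -13; 3A + B + 8C = -24.
Subtracting the first from the second: A + 2C = -5.
Subtracting the second from the third: A + 4C = -11.
Solving: C = -3, A = 1, then B = -3.
Hence t_{20} = 1·20 + (-3) + (-3)·1048576 = -3145711.

-3145711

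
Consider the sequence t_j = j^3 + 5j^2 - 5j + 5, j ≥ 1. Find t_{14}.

t_{14} = 1·14^3 + 5·14^2 - 5·14 + 5 = 3659.

3659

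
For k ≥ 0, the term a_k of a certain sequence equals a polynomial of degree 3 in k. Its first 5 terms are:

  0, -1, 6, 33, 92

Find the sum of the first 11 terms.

5225

1st diffs: -1, 7, 27, 59.
2nd diffs: 8, 20, 32.
3rd diffs: 12, 12 (constant).
Newton forward-difference form: a_k = (-1)·C(k,1) + 8·C(k,2) + 12·C(k,3).
Continuing: …, 195, 354, 581, 888, …, a_{10} = 1790.
Summing k = 0..10 (11 terms) gives 5225.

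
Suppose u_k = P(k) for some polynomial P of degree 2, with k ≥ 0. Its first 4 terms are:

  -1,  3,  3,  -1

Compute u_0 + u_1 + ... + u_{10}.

1st diffs: 4, 0, -4.
2nd diffs: -4, -4 (constant).
Newton forward-difference form: u_k = -1 + 4·C(k,1) + (-4)·C(k,2).
Continuing: …, -9, -21, -37, -57, …, u_{10} = -141.
Summing k = 0..10 (11 terms) gives -451.

-451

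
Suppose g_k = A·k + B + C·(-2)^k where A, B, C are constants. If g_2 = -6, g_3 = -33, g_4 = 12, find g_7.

-285

Write the equations: 2A + B + 4C = -6; 3A + B - 8C = -33; 4A + B + 16C = 12.
Subtracting the first from the second: A - 12C = -27.
Subtracting the second from the third: A + 24C = 45.
Solving: C = 2, A = -3, then B = -8.
Therefore g_7 = -21 + (-8) + 2·(-128) = -285.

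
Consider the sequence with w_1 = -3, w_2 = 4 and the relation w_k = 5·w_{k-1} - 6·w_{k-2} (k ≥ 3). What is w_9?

Step forward from the initial values:
w_3 = 38, w_4 = 166, w_5 = 602, w_6 = 2014, w_7 = 6458, w_8 = 20206, w_9 = 62282.
(Characteristic roots are 3 and 2.)

62282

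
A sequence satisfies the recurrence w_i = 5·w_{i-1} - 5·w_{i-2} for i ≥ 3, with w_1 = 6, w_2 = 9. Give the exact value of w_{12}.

Compute successive terms:
w_3 = 15; w_4 = 30; w_5 = 75; w_6 = 225; w_7 = 750; w_8 = 2625; w_9 = 9375; w_{10} = 33750; w_{11} = 121875; w_{12} = 440625.

440625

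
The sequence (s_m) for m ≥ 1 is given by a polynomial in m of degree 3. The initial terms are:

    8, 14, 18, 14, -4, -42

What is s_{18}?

1st diffs: 6, 4, -4, -18, -38.
2nd diffs: -2, -8, -14, -20.
3rd diffs: -6, -6, -6 (constant).
Newton forward-difference form: s_m = 8 + 6·C(m-1,1) + (-2)·C(m-1,2) + (-6)·C(m-1,3).
At m = 18: m-1 = 17, so s_{18} = 8 + 102 - 272 - 4080 = -4242.

-4242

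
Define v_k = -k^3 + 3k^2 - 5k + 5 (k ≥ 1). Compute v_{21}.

v_{21} = -1·21^3 + 3·21^2 - 5·21 + 5 = -8038.

-8038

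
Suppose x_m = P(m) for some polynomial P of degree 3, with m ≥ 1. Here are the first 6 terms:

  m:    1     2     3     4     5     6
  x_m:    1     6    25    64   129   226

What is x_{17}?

1st diffs: 5, 19, 39, 65, 97.
2nd diffs: 14, 20, 26, 32.
3rd diffs: 6, 6, 6 (constant).
Newton forward-difference form: x_m = 1 + 5·C(m-1,1) + 14·C(m-1,2) + 6·C(m-1,3).
At m = 17: m-1 = 16, so x_{17} = 1 + 80 + 1680 + 3360 = 5121.

5121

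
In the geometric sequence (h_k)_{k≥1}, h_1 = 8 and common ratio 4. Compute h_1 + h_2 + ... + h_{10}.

h_k = 8·4^(k-1).
S = 8·(4^10 - 1)/(4 - 1) = 8·(1048576 - 1)/(3) = 2796200.

2796200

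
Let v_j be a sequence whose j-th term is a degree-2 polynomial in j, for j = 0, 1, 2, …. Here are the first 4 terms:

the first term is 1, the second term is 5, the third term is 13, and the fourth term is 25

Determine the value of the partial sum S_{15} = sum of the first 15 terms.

2255

1st diffs: 4, 8, 12.
2nd diffs: 4, 4 (constant).
So v_j = 2j^2 + 2j + 1.
Continuing: …, 41, 61, 85, 113, …, v_{14} = 421.
Summing j = 0..14 (15 terms) gives 2255.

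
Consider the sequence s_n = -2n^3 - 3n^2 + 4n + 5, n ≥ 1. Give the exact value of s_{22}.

s_{22} = -2·22^3 - 3·22^2 + 4·22 + 5 = -22655.

-22655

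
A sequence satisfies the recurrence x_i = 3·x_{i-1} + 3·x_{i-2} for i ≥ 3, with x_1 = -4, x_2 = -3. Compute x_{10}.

-217728

Applying the relation repeatedly:
x_3 = -21  x_4 = -72  x_5 = -279  x_6 = -1053  x_7 = -3996  x_8 = -15147  x_9 = -57429  x_{10} = -217728.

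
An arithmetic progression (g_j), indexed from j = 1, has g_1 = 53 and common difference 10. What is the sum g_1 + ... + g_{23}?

g_j = 53 + (j - 1)·10.
g_{23} = 273; S = 23·(53 + 273)/2 = 3749.

3749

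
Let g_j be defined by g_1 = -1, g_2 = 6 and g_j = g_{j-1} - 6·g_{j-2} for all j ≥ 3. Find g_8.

Step forward from the initial values:
g_3 = 12;  g_4 = -24;  g_5 = -96;  g_6 = 48;  g_7 = 624;  g_8 = 336.

336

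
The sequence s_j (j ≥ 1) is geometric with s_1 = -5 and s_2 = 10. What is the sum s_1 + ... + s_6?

Common ratio r = -2.
s_j = (-5)·(-2)^(j-1).
S = (-5)·((-2)^6 - 1)/(-2 - 1) = (-5)·(64 - 1)/(-3) = 105.

105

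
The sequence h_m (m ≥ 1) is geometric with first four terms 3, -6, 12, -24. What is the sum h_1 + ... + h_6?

-63

Common ratio r = -2.
h_m = 3·(-2)^(m-1).
S = 3·((-2)^6 - 1)/(-2 - 1) = 3·(64 - 1)/(-3) = -63.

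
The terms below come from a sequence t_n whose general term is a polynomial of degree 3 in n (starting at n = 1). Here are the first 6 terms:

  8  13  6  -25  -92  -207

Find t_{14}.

-4295

1st diffs: 5, -7, -31, -67, -115.
2nd diffs: -12, -24, -36, -48.
3rd diffs: -12, -12, -12 (constant).
Newton forward-difference form: t_n = 8 + 5·C(n-1,1) + (-12)·C(n-1,2) + (-12)·C(n-1,3).
At n = 14: n-1 = 13, so t_{14} = 8 + 65 - 936 - 3432 = -4295.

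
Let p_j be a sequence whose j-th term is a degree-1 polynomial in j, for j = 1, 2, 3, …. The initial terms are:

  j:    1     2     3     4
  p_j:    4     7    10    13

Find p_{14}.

1st diffs: 3, 3, 3 (constant).
So p_j = 3j + 1.
Evaluating at j = 14 gives p_{14} = 43.

43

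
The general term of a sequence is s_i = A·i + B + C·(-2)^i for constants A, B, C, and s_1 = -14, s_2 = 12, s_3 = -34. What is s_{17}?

The three given values yield: A + B - 2C = -14; 2A + B + 4C = 12; 3A + B - 8C = -34.
Subtracting the first from the second: A + 6C = 26.
Subtracting the second from the third: A - 12C = -46.
Solving: C = 4, A = 2, then B = -8.
Therefore s_{17} = 34 + (-8) + 4·(-131072) = -524262.

-524262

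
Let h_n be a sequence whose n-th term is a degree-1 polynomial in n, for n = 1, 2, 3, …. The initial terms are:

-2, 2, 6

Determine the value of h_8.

1st diffs: 4, 4 (constant).
So h_n = 4n - 6.
Evaluating at n = 8 gives h_8 = 26.

26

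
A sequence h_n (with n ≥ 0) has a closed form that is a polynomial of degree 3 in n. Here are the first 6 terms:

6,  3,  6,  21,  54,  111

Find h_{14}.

1st diffs: -3, 3, 15, 33, 57.
2nd diffs: 6, 12, 18, 24.
3rd diffs: 6, 6, 6 (constant).
Newton forward-difference form: h_n = 6 + (-3)·C(n,1) + 6·C(n,2) + 6·C(n,3).
At n = 14: n = 14, so h_{14} = 6 - 42 + 546 + 2184 = 2694.

2694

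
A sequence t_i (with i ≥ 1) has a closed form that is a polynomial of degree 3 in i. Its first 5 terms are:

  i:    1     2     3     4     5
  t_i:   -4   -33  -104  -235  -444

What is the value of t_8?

-1719

1st diffs: -29, -71, -131, -209.
2nd diffs: -42, -60, -78.
3rd diffs: -18, -18 (constant).
Newton forward-difference form: t_i = -4 + (-29)·C(i-1,1) + (-42)·C(i-1,2) + (-18)·C(i-1,3).
At i = 8: i-1 = 7, so t_8 = -4 - 203 - 882 - 630 = -1719.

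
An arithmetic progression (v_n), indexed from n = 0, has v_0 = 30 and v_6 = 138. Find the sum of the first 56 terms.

29400

Common difference d = (138 - 30) / (6 - 0) = 18.
v_n = 30 + (n - 0)·18.
v_{55} = 1020; S = 56·(30 + 1020)/2 = 29400.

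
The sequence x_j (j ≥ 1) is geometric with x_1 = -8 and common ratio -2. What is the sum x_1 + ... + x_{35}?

x_j = (-8)·(-2)^(j-1).
S = (-8)·((-2)^35 - 1)/(-2 - 1) = (-8)·(-34359738368 - 1)/(-3) = -91625968984.

-91625968984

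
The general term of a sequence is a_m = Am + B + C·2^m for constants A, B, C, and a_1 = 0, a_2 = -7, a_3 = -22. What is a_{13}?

Write the equations: A + B + 2C = 0; 2A + B + 4C = -7; 3A + B + 8C = -22.
Subtracting the first from the second: A + 2C = -7.
Subtracting the second from the third: A + 4C = -15.
Solving: C = -4, A = 1, then B = 7.
So a_m = 1·m + 7 + (-4)·2^m; at m=13 this is -32748.

-32748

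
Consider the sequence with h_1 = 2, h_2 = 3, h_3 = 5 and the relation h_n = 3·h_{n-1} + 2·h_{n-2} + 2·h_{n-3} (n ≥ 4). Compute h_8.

4541

h_4 = 25;  h_5 = 91;  h_6 = 333;  h_7 = 1231;  h_8 = 4541.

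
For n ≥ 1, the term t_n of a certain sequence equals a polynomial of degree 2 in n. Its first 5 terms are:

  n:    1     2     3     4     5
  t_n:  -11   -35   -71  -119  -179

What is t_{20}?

1st diffs: -24, -36, -48, -60.
2nd diffs: -12, -12, -12 (constant).
So t_n = -6n^2 - 6n + 1.
Evaluating at n = 20 gives t_{20} = -2519.

-2519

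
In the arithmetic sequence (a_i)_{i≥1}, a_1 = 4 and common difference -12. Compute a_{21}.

a_i = 4 + (i - 1)·(-12).
a_{21} = 4 + 20·(-12) = -236.

-236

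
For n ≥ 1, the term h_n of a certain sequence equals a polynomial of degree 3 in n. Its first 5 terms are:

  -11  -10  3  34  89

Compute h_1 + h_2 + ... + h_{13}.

7657

1st diffs: 1, 13, 31, 55.
2nd diffs: 12, 18, 24.
3rd diffs: 6, 6 (constant).
So h_n = n^3 - 6n - 6.
Continuing: …, 174, 295, 458, 669, …, h_{13} = 2113.
Summing n = 1..13 (13 terms) gives 7657.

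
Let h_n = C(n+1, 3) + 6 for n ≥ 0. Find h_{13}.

370

C(14, 3) = 364, so h_{13} = 370.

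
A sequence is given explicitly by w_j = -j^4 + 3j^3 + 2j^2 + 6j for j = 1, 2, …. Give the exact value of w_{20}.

w_{20} = -1·20^4 + 3·20^3 + 2·20^2 + 6·20 = -135080.

-135080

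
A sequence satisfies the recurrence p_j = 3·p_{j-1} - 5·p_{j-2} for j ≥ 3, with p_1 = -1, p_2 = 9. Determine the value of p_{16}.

-212349

p_3 = 32; p_4 = 51; p_5 = -7; …; p_{13} = -43057; p_{14} = -214551; p_{15} = -428368; p_{16} = -212349.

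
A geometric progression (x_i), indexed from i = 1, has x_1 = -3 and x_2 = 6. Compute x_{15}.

-49152

Common ratio r = -2.
x_i = (-3)·(-2)^(i-1).
x_{15} = (-3)·(-2)^14 = -49152.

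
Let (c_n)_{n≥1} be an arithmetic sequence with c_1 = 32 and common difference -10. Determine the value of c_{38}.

c_n = 32 + (n - 1)·(-10).
c_{38} = 32 + 37·(-10) = -338.

-338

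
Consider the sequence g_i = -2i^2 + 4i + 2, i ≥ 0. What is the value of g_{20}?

g_{20} = -2·20^2 + 4·20 + 2 = -718.

-718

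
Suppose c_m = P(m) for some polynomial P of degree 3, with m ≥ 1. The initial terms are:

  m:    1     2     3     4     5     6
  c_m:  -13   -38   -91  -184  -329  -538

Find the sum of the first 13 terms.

1st diffs: -25, -53, -93, -145, -209.
2nd diffs: -28, -40, -52, -64.
3rd diffs: -12, -12, -12 (constant).
Newton forward-difference form: c_m = -13 + (-25)·C(m-1,1) + (-28)·C(m-1,2) + (-12)·C(m-1,3).
Continuing: …, -823, -1196, -1669, -2254, …, c_{13} = -4801.
Summing m = 1..13 (13 terms) gives -18707.

-18707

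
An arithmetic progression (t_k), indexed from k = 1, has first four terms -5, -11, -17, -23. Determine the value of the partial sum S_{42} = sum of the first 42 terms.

Common difference d = -6.
t_k = -5 + (k - 1)·(-6).
t_{42} = -251; S = 42·(-5 + (-251))/2 = -5376.

-5376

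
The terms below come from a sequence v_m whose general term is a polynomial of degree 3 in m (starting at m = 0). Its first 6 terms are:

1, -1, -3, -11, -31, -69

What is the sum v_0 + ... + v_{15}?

-11144

1st diffs: -2, -2, -8, -20, -38.
2nd diffs: 0, -6, -12, -18.
3rd diffs: -6, -6, -6 (constant).
Newton forward-difference form: v_m = 1 + (-2)·C(m,1) + (-6)·C(m,3).
Continuing: …, -131, -223, -351, -521, …, v_{15} = -2759.
Summing m = 0..15 (16 terms) gives -11144.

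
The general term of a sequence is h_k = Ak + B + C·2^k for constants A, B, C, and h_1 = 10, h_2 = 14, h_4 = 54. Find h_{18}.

Plug in k = 1, 2, 4: A + B + 2C = 10; 2A + B + 4C = 14; 4A + B + 16C = 54.
Subtracting the first from the second: A + 2C = 4.
Subtracting the second from the third: 2A + 12C = 40.
Solving: C = 4, A = -4, then B = 6.
So h_k = -4·k + 6 + 4·2^k; at k=18 this is 1048510.

1048510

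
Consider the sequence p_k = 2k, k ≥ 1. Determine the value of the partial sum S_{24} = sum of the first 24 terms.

Over k = 1..24: Σk = 300.
Total = (2)·300 = 600.

600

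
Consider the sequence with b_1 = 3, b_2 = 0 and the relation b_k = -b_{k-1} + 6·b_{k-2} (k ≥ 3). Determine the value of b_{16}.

-17159706

Applying the relation repeatedly:
b_3 = 18, b_4 = -18, b_5 = 126, …, b_{13} = 645102, b_{14} = -1898442, b_{15} = 5769054, b_{16} = -17159706.
(Characteristic roots are 2 and -3.)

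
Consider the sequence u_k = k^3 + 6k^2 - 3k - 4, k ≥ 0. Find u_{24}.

u_{24} = 1·24^3 + 6·24^2 - 3·24 - 4 = 17204.

17204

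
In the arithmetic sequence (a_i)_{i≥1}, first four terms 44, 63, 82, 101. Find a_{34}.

671

Common difference d = 19.
a_i = 44 + (i - 1)·19.
a_{34} = 44 + 33·19 = 671.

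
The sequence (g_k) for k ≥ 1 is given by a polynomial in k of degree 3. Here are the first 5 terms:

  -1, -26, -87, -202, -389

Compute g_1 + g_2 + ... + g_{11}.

-13266

1st diffs: -25, -61, -115, -187.
2nd diffs: -36, -54, -72.
3rd diffs: -18, -18 (constant).
Newton forward-difference form: g_k = -1 + (-25)·C(k-1,1) + (-36)·C(k-1,2) + (-18)·C(k-1,3).
Continuing: …, -666, -1051, -1562, -2217, …, g_{11} = -4031.
Summing k = 1..11 (11 terms) gives -13266.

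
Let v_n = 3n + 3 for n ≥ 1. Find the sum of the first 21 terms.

Over n = 1..21: Σn = 231.
Total = (3)·231 + (3)·21 = 756.

756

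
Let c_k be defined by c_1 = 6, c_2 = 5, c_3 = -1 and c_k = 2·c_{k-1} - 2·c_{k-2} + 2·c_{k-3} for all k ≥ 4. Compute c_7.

20

Iterate the recurrence:
c_4 = 0; c_5 = 12; c_6 = 22; c_7 = 20.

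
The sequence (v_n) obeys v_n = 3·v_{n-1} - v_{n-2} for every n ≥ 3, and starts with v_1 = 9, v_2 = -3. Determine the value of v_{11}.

Iterate the recurrence:
v_3 = -18  v_4 = -51  v_5 = -135  v_6 = -354  v_7 = -927  v_8 = -2427  v_9 = -6354  v_{10} = -16635  v_{11} = -43551.

-43551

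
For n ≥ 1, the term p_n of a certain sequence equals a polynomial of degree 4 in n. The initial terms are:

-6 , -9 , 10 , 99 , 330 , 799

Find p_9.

4954

1st diffs: -3, 19, 89, 231, 469.
2nd diffs: 22, 70, 142, 238.
3rd diffs: 48, 72, 96.
4th diffs: 24, 24 (constant).
So p_n = n^4 - 2n^3 - 2n^2 + 2n - 5.
Evaluating at n = 9 gives p_9 = 4954.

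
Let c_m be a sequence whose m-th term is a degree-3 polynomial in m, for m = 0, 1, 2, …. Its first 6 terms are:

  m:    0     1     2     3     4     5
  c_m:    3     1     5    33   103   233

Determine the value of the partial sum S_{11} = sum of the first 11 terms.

1st diffs: -2, 4, 28, 70, 130.
2nd diffs: 6, 24, 42, 60.
3rd diffs: 18, 18, 18 (constant).
Newton forward-difference form: c_m = 3 + (-2)·C(m,1) + 6·C(m,2) + 18·C(m,3).
Continuing: …, 441, 745, 1163, 1713, …, c_{10} = 2413.
Summing m = 0..10 (11 terms) gives 6853.

6853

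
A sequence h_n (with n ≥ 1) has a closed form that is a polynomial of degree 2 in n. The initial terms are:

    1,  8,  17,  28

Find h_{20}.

1st diffs: 7, 9, 11.
2nd diffs: 2, 2 (constant).
So h_n = n^2 + 4n - 4.
Evaluating at n = 20 gives h_{20} = 476.

476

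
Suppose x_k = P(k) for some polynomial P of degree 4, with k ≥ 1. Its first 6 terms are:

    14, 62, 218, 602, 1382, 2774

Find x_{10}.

1st diffs: 48, 156, 384, 780, 1392.
2nd diffs: 108, 228, 396, 612.
3rd diffs: 120, 168, 216.
4th diffs: 48, 48 (constant).
So x_k = 2k^4 + 4k^2 + 6k + 2.
Evaluating at k = 10 gives x_{10} = 20462.

20462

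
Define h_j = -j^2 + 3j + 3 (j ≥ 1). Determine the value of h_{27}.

-645

h_{27} = -1·27^2 + 3·27 + 3 = -645.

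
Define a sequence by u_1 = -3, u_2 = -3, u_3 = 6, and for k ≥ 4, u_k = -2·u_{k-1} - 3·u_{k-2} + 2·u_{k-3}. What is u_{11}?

Iterate the recurrence:
u_4 = -9; u_5 = -6; u_6 = 51; u_7 = -102; u_8 = 39; u_9 = 330; u_{10} = -981; u_{11} = 1050.

1050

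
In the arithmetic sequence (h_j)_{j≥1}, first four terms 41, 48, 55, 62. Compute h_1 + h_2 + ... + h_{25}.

Common difference d = 7.
h_j = 41 + (j - 1)·7.
h_{25} = 209; S = 25·(41 + 209)/2 = 3125.

3125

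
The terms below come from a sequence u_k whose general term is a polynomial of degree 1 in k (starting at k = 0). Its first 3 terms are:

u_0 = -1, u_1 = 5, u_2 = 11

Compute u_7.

41

1st diffs: 6, 6 (constant).
So u_k = 6k - 1.
Evaluating at k = 7 gives u_7 = 41.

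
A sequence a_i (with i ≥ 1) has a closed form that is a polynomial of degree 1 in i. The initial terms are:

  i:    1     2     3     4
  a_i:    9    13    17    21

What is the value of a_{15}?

1st diffs: 4, 4, 4 (constant).
So a_i = 4i + 5.
Evaluating at i = 15 gives a_{15} = 65.

65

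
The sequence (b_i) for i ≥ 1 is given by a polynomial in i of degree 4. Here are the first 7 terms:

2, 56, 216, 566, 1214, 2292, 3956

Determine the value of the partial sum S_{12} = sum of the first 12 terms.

87496

1st diffs: 54, 160, 350, 648, 1078, 1664.
2nd diffs: 106, 190, 298, 430, 586.
3rd diffs: 84, 108, 132, 156.
4th diffs: 24, 24, 24 (constant).
Newton forward-difference form: b_i = 2 + 54·C(i-1,1) + 106·C(i-1,2) + 84·C(i-1,3) + 24·C(i-1,4).
Continuing: …, 6386, 9786, 14384, 20432, …, b_{12} = 28206.
Summing i = 1..12 (12 terms) gives 87496.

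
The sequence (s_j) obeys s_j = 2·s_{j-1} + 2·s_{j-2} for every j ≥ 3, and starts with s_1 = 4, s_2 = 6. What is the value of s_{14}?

Compute successive terms:
s_3 = 20; s_4 = 52; s_5 = 144; …; s_{11} = 59712; s_{12} = 163136; s_{13} = 445696; s_{14} = 1217664.

1217664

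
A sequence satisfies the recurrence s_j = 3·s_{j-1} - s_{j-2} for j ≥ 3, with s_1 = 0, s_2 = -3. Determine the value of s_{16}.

-2496120

s_3 = -9, s_4 = -24, s_5 = -63, …, s_{13} = -139104, s_{14} = -364179, s_{15} = -953433, s_{16} = -2496120.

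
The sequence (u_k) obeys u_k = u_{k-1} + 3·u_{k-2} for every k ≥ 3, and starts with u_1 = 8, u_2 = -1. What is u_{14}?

133631

u_3 = 23;  u_4 = 20;  u_5 = 89;  …;  u_{11} = 11033;  u_{12} = 25133;  u_{13} = 58232;  u_{14} = 133631.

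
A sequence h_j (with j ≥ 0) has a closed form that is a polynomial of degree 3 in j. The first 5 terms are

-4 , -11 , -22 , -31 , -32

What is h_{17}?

1st diffs: -7, -11, -9, -1.
2nd diffs: -4, 2, 8.
3rd diffs: 6, 6 (constant).
So h_j = j^3 - 5j^2 - 3j - 4.
Evaluating at j = 17 gives h_{17} = 3413.

3413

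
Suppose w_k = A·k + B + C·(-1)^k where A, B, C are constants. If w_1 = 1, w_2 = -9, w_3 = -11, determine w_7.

At k = 1, 2, 3: A + B - C = 1; 2A + B + C = -9; 3A + B - C = -11.
Subtracting the first from the second: A + 2C = -10.
Subtracting the second from the third: A - 2C = -2.
Solving: C = -2, A = -6, then B = 5.
Therefore w_7 = -42 + 5 + (-2)·(-1) = -35.

-35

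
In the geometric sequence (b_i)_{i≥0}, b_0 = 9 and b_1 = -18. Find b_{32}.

Common ratio r = -2.
b_i = 9·(-2)^(i-0).
b_{32} = 9·(-2)^32 = 38654705664.

38654705664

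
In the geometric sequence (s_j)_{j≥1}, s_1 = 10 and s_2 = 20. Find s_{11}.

10240

Common ratio r = 2.
s_j = 10·2^(j-1).
s_{11} = 10·2^10 = 10240.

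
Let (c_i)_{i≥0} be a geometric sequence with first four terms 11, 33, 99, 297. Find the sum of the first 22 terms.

172595827844

Common ratio r = 3.
c_i = 11·3^(i-0).
S = 11·(3^22 - 1)/(3 - 1) = 11·(31381059609 - 1)/(2) = 172595827844.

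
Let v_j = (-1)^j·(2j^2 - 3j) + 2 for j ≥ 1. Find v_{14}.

352

(-1)^14 = 1; 2j^2 - 3j at j=14 is 350; so v_{14} = 352.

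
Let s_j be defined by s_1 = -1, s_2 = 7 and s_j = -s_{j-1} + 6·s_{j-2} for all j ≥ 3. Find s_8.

Step forward from the initial values:
s_3 = -13; s_4 = 55; s_5 = -133; s_6 = 463; s_7 = -1261; s_8 = 4039.
(Characteristic roots are 2 and -3.)

4039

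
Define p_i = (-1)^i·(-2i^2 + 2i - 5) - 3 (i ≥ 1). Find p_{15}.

(-1)^15 = -1; -2i^2 + 2i - 5 at i=15 is -425; so p_{15} = 422.

422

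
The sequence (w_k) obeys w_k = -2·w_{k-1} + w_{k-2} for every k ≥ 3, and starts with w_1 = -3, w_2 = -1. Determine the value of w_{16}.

47321

w_3 = -1;  w_4 = 1;  w_5 = -3;  …;  w_{13} = -3363;  w_{14} = 8119;  w_{15} = -19601;  w_{16} = 47321.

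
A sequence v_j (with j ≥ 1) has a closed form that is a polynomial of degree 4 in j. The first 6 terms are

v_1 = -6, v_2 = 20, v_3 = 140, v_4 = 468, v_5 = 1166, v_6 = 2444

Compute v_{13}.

55350

1st diffs: 26, 120, 328, 698, 1278.
2nd diffs: 94, 208, 370, 580.
3rd diffs: 114, 162, 210.
4th diffs: 48, 48 (constant).
Newton forward-difference form: v_j = -6 + 26·C(j-1,1) + 94·C(j-1,2) + 114·C(j-1,3) + 48·C(j-1,4).
At j = 13: j-1 = 12, so v_{13} = -6 + 312 + 6204 + 25080 + 23760 = 55350.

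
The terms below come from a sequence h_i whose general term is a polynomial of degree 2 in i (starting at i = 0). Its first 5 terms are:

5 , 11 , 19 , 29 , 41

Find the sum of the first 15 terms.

1615

1st diffs: 6, 8, 10, 12.
2nd diffs: 2, 2, 2 (constant).
So h_i = i^2 + 5i + 5.
Continuing: …, 55, 71, 89, 109, …, h_{14} = 271.
Summing i = 0..14 (15 terms) gives 1615.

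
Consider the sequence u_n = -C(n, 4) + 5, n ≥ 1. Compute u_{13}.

C(13, 4) = 715, so u_{13} = -710.

-710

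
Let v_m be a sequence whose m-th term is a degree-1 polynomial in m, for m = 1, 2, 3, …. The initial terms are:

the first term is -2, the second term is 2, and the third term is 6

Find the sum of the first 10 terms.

1st diffs: 4, 4 (constant).
So v_m = 4m - 6.
Continuing: …, 10, 14, 18, 22, …, v_{10} = 34.
Summing m = 1..10 (10 terms) gives 160.

160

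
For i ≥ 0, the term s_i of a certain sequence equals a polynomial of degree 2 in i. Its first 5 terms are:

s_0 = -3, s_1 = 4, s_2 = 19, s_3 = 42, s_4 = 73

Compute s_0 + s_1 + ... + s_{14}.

4330

1st diffs: 7, 15, 23, 31.
2nd diffs: 8, 8, 8 (constant).
Newton forward-difference form: s_i = -3 + 7·C(i,1) + 8·C(i,2).
Continuing: …, 112, 159, 214, 277, …, s_{14} = 823.
Summing i = 0..14 (15 terms) gives 4330.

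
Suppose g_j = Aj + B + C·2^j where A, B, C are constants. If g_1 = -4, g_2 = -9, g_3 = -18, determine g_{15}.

At j = 1, 2, 3: A + B + 2C = -4; 2A + B + 4C = -9; 3A + B + 8C = -18.
Subtracting the first from the second: A + 2C = -5.
Subtracting the second from the third: A + 4C = -9.
Solving: C = -2, A = -1, then B = 1.
Hence g_{15} = -1·15 + 1 + (-2)·32768 = -65550.

-65550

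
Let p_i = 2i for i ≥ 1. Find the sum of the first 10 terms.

110

Over i = 1..10: Σi = 55.
Total = (2)·55 = 110.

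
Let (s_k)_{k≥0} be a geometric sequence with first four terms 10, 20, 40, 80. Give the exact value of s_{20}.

Common ratio r = 2.
s_k = 10·2^(k-0).
s_{20} = 10·2^20 = 10485760.

10485760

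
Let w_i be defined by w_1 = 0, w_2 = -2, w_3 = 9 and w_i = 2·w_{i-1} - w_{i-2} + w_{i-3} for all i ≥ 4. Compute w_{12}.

Step forward from the initial values:
w_4 = 20, w_5 = 29, w_6 = 47, w_7 = 85, w_8 = 152, w_9 = 266, w_{10} = 465, w_{11} = 816, w_{12} = 1433.

1433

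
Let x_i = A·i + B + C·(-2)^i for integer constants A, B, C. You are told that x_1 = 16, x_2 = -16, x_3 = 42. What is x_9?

2550

At i = 1, 2, 3: A + B - 2C = 16; 2A + B + 4C = -16; 3A + B - 8C = 42.
Subtracting the first from the second: A + 6C = -32.
Subtracting the second from the third: A - 12C = 58.
Solving: C = -5, A = -2, then B = 8.
Hence x_9 = -2·9 + 8 + (-5)·(-512) = 2550.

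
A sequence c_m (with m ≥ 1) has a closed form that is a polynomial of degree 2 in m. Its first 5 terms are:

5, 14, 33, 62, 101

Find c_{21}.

2085

1st diffs: 9, 19, 29, 39.
2nd diffs: 10, 10, 10 (constant).
Newton forward-difference form: c_m = 5 + 9·C(m-1,1) + 10·C(m-1,2).
At m = 21: m-1 = 20, so c_{21} = 5 + 180 + 1900 = 2085.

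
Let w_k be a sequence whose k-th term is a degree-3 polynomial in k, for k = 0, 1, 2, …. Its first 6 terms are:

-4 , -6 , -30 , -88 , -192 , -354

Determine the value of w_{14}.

1st diffs: -2, -24, -58, -104, -162.
2nd diffs: -22, -34, -46, -58.
3rd diffs: -12, -12, -12 (constant).
So w_k = -2k^3 - 5k^2 + 5k - 4.
Evaluating at k = 14 gives w_{14} = -6402.

-6402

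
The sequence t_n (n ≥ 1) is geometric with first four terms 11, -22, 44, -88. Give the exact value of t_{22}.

Common ratio r = -2.
t_n = 11·(-2)^(n-1).
t_{22} = 11·(-2)^21 = -23068672.

-23068672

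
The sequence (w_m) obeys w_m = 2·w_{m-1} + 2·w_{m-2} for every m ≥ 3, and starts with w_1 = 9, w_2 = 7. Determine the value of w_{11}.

Iterate the recurrence:
w_3 = 32, w_4 = 78, w_5 = 220, w_6 = 596, w_7 = 1632, w_8 = 4456, w_9 = 12176, w_{10} = 33264, w_{11} = 90880.

90880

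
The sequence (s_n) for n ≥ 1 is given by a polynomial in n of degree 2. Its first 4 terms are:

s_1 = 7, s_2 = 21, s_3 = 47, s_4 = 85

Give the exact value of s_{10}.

1st diffs: 14, 26, 38.
2nd diffs: 12, 12 (constant).
Newton forward-difference form: s_n = 7 + 14·C(n-1,1) + 12·C(n-1,2).
At n = 10: n-1 = 9, so s_{10} = 7 + 126 + 432 = 565.

565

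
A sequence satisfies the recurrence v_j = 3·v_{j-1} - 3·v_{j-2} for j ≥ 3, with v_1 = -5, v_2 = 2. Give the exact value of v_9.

v_3 = 21;  v_4 = 57;  v_5 = 108;  v_6 = 153;  v_7 = 135;  v_8 = -54;  v_9 = -567.

-567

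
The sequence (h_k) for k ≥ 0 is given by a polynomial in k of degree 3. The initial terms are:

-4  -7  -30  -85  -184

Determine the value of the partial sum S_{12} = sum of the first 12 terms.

-10586

1st diffs: -3, -23, -55, -99.
2nd diffs: -20, -32, -44.
3rd diffs: -12, -12 (constant).
So h_k = -2k^3 - 4k^2 + 3k - 4.
Continuing: …, -339, -562, -865, -1260, …, h_{11} = -3117.
Summing k = 0..11 (12 terms) gives -10586.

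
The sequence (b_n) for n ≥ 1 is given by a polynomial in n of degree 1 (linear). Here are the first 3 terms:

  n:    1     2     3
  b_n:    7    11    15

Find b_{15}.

1st diffs: 4, 4 (constant).
So b_n = 4n + 3.
Evaluating at n = 15 gives b_{15} = 63.

63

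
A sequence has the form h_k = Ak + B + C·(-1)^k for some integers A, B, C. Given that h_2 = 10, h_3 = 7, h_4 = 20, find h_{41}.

197

The three given values yield: 2A + B + C = 10; 3A + B - C = 7; 4A + B + C = 20.
Subtracting the first from the second: A - 2C = -3.
Subtracting the second from the third: A + 2C = 13.
Solving: C = 4, A = 5, then B = -4.
Hence h_{41} = 5·41 + (-4) + 4·(-1) = 197.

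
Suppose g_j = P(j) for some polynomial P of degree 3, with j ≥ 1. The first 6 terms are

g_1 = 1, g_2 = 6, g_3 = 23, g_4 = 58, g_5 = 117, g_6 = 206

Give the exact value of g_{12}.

1706

1st diffs: 5, 17, 35, 59, 89.
2nd diffs: 12, 18, 24, 30.
3rd diffs: 6, 6, 6 (constant).
Newton forward-difference form: g_j = 1 + 5·C(j-1,1) + 12·C(j-1,2) + 6·C(j-1,3).
At j = 12: j-1 = 11, so g_{12} = 1 + 55 + 660 + 990 = 1706.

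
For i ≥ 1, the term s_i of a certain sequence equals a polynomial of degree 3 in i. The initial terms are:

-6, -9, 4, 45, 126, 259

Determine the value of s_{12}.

1st diffs: -3, 13, 41, 81, 133.
2nd diffs: 16, 28, 40, 52.
3rd diffs: 12, 12, 12 (constant).
Newton forward-difference form: s_i = -6 + (-3)·C(i-1,1) + 16·C(i-1,2) + 12·C(i-1,3).
At i = 12: i-1 = 11, so s_{12} = -6 - 33 + 880 + 1980 = 2821.

2821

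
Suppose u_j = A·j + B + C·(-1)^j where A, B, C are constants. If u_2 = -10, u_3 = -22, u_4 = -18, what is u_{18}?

-74

At j = 2, 3, 4: 2A + B + C = -10; 3A + B - C = -22; 4A + B + C = -18.
Subtracting the first from the second: A - 2C = -12.
Subtracting the second from the third: A + 2C = 4.
Solving: C = 4, A = -4, then B = -6.
Hence u_{18} = -4·18 + (-6) + 4·1 = -74.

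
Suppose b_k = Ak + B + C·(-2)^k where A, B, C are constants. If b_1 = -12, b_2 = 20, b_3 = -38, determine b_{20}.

Write the equations: A + B - 2C = -12; 2A + B + 4C = 20; 3A + B - 8C = -38.
Subtracting the first from the second: A + 6C = 32.
Subtracting the second from the third: A - 12C = -58.
Solving: C = 5, A = 2, then B = -4.
Hence b_{20} = 2·20 + (-4) + 5·1048576 = 5242916.

5242916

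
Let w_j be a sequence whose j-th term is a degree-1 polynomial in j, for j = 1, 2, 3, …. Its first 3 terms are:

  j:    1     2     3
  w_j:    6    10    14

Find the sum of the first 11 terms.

1st diffs: 4, 4 (constant).
So w_j = 4j + 2.
Continuing: …, 18, 22, 26, 30, …, w_{11} = 46.
Summing j = 1..11 (11 terms) gives 286.

286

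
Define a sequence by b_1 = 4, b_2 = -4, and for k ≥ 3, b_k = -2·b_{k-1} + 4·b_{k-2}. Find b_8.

b_3 = 24, b_4 = -64, b_5 = 224, b_6 = -704, b_7 = 2304, b_8 = -7424.

-7424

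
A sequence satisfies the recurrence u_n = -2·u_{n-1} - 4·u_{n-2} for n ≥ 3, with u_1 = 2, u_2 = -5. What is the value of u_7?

Step forward from the initial values:
u_3 = 2;  u_4 = 16;  u_5 = -40;  u_6 = 16;  u_7 = 128.

128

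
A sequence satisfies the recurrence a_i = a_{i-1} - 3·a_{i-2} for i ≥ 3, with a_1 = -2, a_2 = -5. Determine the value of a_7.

a_3 = 1  a_4 = 16  a_5 = 13  a_6 = -35  a_7 = -74.

-74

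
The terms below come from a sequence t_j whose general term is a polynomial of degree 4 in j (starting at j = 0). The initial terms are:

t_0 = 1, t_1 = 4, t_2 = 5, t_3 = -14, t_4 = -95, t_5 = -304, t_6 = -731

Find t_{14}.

-30715

1st diffs: 3, 1, -19, -81, -209, -427.
2nd diffs: -2, -20, -62, -128, -218.
3rd diffs: -18, -42, -66, -90.
4th diffs: -24, -24, -24 (constant).
So t_j = -j^4 + 3j^3 - 3j^2 + 4j + 1.
Evaluating at j = 14 gives t_{14} = -30715.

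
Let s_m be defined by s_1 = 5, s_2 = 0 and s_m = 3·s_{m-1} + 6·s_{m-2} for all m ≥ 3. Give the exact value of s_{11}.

3049650

s_3 = 30;  s_4 = 90;  s_5 = 450;  s_6 = 1890;  s_7 = 8370;  s_8 = 36450;  s_9 = 159570;  s_{10} = 697410;  s_{11} = 3049650.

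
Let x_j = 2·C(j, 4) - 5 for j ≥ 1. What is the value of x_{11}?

655

C(11, 4) = 330, so x_{11} = 655.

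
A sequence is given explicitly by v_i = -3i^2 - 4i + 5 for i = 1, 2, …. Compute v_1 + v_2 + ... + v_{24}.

Over i = 1..24: Σi = 300, Σi² = 4900.
Total = (-3)·4900 + (-4)·300 + (5)·24 = -15780.

-15780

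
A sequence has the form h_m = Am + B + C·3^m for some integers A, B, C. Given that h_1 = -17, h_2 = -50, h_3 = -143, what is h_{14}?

-23914886

Plug in m = 1, 2, 3: A + B + 3C = -17; 2A + B + 9C = -50; 3A + B + 27C = -143.
Subtracting the first from the second: A + 6C = -33.
Subtracting the second from the third: A + 18C = -93.
Solving: C = -5, A = -3, then B = 1.
So h_m = -3·m + 1 + (-5)·3^m; at m=14 this is -23914886.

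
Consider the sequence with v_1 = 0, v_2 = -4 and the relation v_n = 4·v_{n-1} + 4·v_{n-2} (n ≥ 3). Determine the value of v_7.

Step forward from the initial values:
v_3 = -16, v_4 = -80, v_5 = -384, v_6 = -1856, v_7 = -8960.

-8960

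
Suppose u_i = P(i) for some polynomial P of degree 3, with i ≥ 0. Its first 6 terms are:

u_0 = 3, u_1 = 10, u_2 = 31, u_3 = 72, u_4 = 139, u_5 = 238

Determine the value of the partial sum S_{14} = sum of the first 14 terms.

1st diffs: 7, 21, 41, 67, 99.
2nd diffs: 14, 20, 26, 32.
3rd diffs: 6, 6, 6 (constant).
Newton forward-difference form: u_i = 3 + 7·C(i,1) + 14·C(i,2) + 6·C(i,3).
Continuing: …, 375, 556, 787, 1074, …, u_{13} = 2902.
Summing i = 0..13 (14 terms) gives 11781.

11781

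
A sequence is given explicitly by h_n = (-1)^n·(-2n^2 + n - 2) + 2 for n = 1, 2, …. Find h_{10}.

-190

(-1)^10 = 1; -2n^2 + n - 2 at n=10 is -192; so h_{10} = -190.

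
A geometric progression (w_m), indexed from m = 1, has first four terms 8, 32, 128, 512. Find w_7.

32768

Common ratio r = 4.
w_m = 8·4^(m-1).
w_7 = 8·4^6 = 32768.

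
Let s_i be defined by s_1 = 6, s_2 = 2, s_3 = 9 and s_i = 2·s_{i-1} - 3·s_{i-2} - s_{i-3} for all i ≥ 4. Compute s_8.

s_4 = 6;  s_5 = -17;  s_6 = -61;  s_7 = -77;  s_8 = 46.

46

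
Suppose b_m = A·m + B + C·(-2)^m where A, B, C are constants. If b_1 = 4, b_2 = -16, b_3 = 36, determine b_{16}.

-262088

Plug in m = 1, 2, 3: A + B - 2C = 4; 2A + B + 4C = -16; 3A + B - 8C = 36.
Subtracting the first from the second: A + 6C = -20.
Subtracting the second from the third: A - 12C = 52.
Solving: C = -4, A = 4, then B = -8.
Therefore b_{16} = 64 + (-8) + (-4)·65536 = -262088.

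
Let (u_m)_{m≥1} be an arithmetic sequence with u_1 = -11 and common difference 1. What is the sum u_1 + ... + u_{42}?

u_m = -11 + (m - 1)·1.
u_{42} = 30; S = 42·(-11 + 30)/2 = 399.

399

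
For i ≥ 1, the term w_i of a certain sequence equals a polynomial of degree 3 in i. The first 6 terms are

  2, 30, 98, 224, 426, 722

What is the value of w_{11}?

4242

1st diffs: 28, 68, 126, 202, 296.
2nd diffs: 40, 58, 76, 94.
3rd diffs: 18, 18, 18 (constant).
Newton forward-difference form: w_i = 2 + 28·C(i-1,1) + 40·C(i-1,2) + 18·C(i-1,3).
At i = 11: i-1 = 10, so w_{11} = 2 + 280 + 1800 + 2160 = 4242.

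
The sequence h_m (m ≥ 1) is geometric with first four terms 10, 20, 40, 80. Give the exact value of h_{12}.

20480

Common ratio r = 2.
h_m = 10·2^(m-1).
h_{12} = 10·2^11 = 20480.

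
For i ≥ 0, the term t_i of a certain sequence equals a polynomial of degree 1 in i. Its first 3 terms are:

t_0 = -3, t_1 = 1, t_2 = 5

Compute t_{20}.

1st diffs: 4, 4 (constant).
So t_i = 4i - 3.
Evaluating at i = 20 gives t_{20} = 77.

77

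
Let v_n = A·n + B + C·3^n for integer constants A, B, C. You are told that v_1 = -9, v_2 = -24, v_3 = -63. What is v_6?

At n = 1, 2, 3: A + B + 3C = -9; 2A + B + 9C = -24; 3A + B + 27C = -63.
Subtracting the first from the second: A + 6C = -15.
Subtracting the second from the third: A + 18C = -39.
Solving: C = -2, A = -3, then B = 0.
Therefore v_6 = -18 + 0 + (-2)·729 = -1476.

-1476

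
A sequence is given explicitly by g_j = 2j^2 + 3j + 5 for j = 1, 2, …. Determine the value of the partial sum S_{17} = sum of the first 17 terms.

Over j = 1..17: Σj = 153, Σj² = 1785.
Total = (2)·1785 + (3)·153 + (5)·17 = 4114.

4114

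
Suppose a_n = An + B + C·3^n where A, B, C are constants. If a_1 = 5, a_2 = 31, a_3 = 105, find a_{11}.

At n = 1, 2, 3: A + B + 3C = 5; 2A + B + 9C = 31; 3A + B + 27C = 105.
Subtracting the first from the second: A + 6C = 26.
Subtracting the second from the third: A + 18C = 74.
Solving: C = 4, A = 2, then B = -9.
Therefore a_{11} = 22 + (-9) + 4·177147 = 708601.

708601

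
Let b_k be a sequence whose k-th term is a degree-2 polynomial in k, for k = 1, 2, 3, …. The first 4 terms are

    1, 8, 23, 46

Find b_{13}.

1st diffs: 7, 15, 23.
2nd diffs: 8, 8 (constant).
So b_k = 4k^2 - 5k + 2.
Evaluating at k = 13 gives b_{13} = 613.

613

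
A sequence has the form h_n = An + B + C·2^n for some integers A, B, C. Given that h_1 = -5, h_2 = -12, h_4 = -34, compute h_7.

-161

At n = 1, 2, 4: A + B + 2C = -5; 2A + B + 4C = -12; 4A + B + 16C = -34.
Subtracting the first from the second: A + 2C = -7.
Subtracting the second from the third: 2A + 12C = -22.
Solving: C = -1, A = -5, then B = 2.
Hence h_7 = -5·7 + 2 + (-1)·128 = -161.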